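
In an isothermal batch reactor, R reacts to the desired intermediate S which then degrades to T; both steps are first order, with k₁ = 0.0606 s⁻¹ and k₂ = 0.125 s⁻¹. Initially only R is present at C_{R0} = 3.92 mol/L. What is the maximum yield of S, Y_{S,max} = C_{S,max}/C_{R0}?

0.245

For a first-order series the maximum intermediate yield is C_{S,max}/C_{R0} = (k₁/k₂)^[k₂/(k₂−k₁)].
= (0.0606/0.125)^(0.125/(0.125−0.0606)) = (0.4848)^(1.941) = 0.2453.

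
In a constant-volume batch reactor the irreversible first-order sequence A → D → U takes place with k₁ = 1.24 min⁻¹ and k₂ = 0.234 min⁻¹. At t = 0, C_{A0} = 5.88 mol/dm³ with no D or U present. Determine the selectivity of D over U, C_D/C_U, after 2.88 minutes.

The intermediate concentration in a first-order A→B→C sequence is C_D = k₁C_{A0}(e^(−k₁t) − e^(−k₂t))/(k₂−k₁).
e^(−k₁t) = e^(−1.24×2.88) = e^(−3.571) = 0.02812; e^(−k₂t) = e^(−0.6739) = 0.5097.
C_D = 1.24×5.88/(0.234−1.24) × (0.02812−0.5097) = (-7.248)×(-0.4816) = 3.490 mol/dm³.
C_A = C_{A0}e^(−k₁t) = 0.1654 mol/dm³, so C_U = C_{A0}−C_A−C_D = 2.224 mol/dm³; C_D/C_U = 1.57.

1.57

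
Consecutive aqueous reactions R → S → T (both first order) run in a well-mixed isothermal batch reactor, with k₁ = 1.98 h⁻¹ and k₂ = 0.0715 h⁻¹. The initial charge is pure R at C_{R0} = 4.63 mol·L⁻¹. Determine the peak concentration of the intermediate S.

4.09 mol·L⁻¹

Evaluating C_S at t_opt = ln(k₂/k₁)/(k₂−k₁) gives C_{S,max}/C_{R0} = (k₁/k₂)^[k₂/(k₂−k₁)].
= (1.98/0.0715)^(0.0715/(0.0715−1.98)) = (27.69)^(-0.03746) = 0.8830.
C_{S,max} = 0.8830×4.63 = 4.09 mol·L⁻¹.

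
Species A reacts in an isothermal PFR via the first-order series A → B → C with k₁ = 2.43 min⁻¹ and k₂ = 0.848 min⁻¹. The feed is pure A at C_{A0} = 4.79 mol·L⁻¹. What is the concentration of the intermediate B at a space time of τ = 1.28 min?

The intermediate concentration in a first-order A→B→C sequence is C_B = k₁C_{A0}(e^(−k₁τ) − e^(−k₂τ))/(k₂−k₁).
e^(−k₁τ) = e^(−2.43×1.28) = e^(−3.110) = 0.04458; e^(−k₂τ) = e^(−1.085) = 0.3378.
C_B = 2.43×4.79/(0.848−2.43) × (0.04458−0.3378) = (-7.358)×(-0.2932) = 2.157 mol·L⁻¹.

2.16 mol·L⁻¹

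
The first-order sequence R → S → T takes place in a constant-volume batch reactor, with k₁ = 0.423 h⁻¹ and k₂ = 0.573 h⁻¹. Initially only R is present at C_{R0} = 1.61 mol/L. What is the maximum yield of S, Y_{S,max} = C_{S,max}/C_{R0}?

0.314

At the optimum, C_{S,max}/C_{R0} = (k₁/k₂)^[k₂/(k₂−k₁)].
= (0.423/0.573)^(0.573/(0.573−0.423)) = (0.7382)^(3.820) = 0.3137.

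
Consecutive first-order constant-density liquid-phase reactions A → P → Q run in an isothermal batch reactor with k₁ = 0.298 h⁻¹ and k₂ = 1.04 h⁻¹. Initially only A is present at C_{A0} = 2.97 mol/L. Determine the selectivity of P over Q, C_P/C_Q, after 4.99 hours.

The intermediate concentration in a first-order A→B→C sequence is C_P = k₁C_{A0}(e^(−k₁t) − e^(−k₂t))/(k₂−k₁).
e^(−k₁t) = e^(−0.298×4.99) = e^(−1.487) = 0.2260; e^(−k₂t) = e^(−5.190) = 0.005574.
C_P = 0.298×2.97/(1.04−0.298) × (0.2260−0.005574) = 1.193×0.2205 = 0.2630 mol/L.
C_A = C_{A0}e^(−k₁t) = 0.6714 mol/L, so C_Q = C_{A0}−C_A−C_P = 2.036 mol/L; C_P/C_Q = 0.129.

0.129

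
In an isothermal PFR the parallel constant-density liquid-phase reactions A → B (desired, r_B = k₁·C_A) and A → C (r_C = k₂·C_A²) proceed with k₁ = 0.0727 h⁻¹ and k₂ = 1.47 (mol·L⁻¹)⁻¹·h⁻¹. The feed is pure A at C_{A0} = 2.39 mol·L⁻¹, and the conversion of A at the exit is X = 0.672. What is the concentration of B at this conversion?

C_A = C_{A0}(1−X) = 0.7839 mol·L⁻¹.
Along a PFR/batch, dC_B/dC_A = −r_B/(r_B+r_C) = −k₁/(k₁+k₂·C_A).
Integrating from C_{A0} to C_A: C_B = (0.0727/1.47)·ln[(0.0727+1.47·2.39)/(0.0727+1.47·0.784)] = 0.04946·ln(3.586/1.225) = 0.05312 mol·L⁻¹.

0.0531 mol·L⁻¹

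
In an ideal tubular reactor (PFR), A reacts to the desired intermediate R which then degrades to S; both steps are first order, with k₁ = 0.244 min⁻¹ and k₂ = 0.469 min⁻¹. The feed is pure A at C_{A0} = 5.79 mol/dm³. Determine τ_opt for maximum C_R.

For first-order series the maximum of C_R occurs at τ_opt = ln(k₂/k₁)/(k₂−k₁).
= ln(0.469/0.244)/(0.469−0.244) = ln(1.922)/0.2250 = 0.6534/0.2250 = 2.90 min.

2.90 min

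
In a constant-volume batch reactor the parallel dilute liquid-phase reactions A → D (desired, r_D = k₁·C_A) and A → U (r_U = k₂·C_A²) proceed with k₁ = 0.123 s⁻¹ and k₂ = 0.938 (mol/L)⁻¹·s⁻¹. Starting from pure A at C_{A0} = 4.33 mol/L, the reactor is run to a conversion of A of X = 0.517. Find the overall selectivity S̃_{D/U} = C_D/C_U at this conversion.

C_A = C_{A0}(1−X) = 2.091 mol/L.
Along a PFR/batch, dC_D/dC_A = −r_D/(r_D+r_U) = −k₁/(k₁+k₂·C_A).
Integrating from C_{A0} to C_A: C_D = (0.123/0.938)·ln[(0.123+0.938·4.33)/(0.123+0.938·2.09)] = 0.1311·ln(4.185/2.085) = 0.09137 mol/L.
C_U = (C_{A0}−C_A)−C_D = 2.147 mol/L; S̃_{D/U} = 0.09137/2.147 = 0.0426.

0.0426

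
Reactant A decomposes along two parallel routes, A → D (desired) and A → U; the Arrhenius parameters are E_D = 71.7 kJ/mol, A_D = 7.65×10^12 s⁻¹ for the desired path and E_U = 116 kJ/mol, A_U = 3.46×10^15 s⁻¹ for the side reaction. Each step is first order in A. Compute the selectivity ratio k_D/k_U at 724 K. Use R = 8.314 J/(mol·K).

With equal orders, S_{D/U} = k_D/k_U = (A_D/A_U)·exp[(E_U−E_D)/(RT)].
(E_U−E_D)/(RT) = (116−71.7)×10³/(8.314×724) = 44300/6019 = 7.360.
k_D/k_U = (7.65×10^12/3.46×10^15)·exp(7.360) = 0.002211 × 1571 = 3.47.
Since E_D < E_U, lowering the temperature improves selectivity toward D.

3.47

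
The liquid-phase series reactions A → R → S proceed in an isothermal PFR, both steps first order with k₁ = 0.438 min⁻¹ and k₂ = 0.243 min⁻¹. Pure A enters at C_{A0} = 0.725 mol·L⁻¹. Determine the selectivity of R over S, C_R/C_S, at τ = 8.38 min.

For first-order series with pure A initially, C_R(τ) = k₁C_{A0}/(k₂−k₁)·(e^(−k₁τ) − e^(−k₂τ)).
e^(−k₁τ) = e^(−0.438×8.38) = e^(−3.670) = 0.02547; e^(−k₂τ) = e^(−2.036) = 0.1305.
C_R = 0.438×0.725/(0.243−0.438) × (0.02547−0.1305) = (-1.628)×(-0.1050) = 0.1711 mol·L⁻¹.
C_A = C_{A0}e^(−k₁τ) = 0.01846 mol·L⁻¹, so C_S = C_{A0}−C_A−C_R = 0.5355 mol·L⁻¹; C_R/C_S = 0.319.

0.319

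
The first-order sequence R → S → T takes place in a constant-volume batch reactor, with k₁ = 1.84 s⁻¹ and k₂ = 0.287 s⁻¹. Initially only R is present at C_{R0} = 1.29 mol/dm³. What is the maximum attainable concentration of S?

Evaluating C_S at t_opt = ln(k₂/k₁)/(k₂−k₁) gives C_{S,max}/C_{R0} = (k₁/k₂)^[k₂/(k₂−k₁)].
= (1.84/0.287)^(0.287/(0.287−1.84)) = (6.411)^(-0.1848) = 0.7094.
C_{S,max} = 0.7094×1.29 = 0.915 mol/dm³.

0.915 mol/dm³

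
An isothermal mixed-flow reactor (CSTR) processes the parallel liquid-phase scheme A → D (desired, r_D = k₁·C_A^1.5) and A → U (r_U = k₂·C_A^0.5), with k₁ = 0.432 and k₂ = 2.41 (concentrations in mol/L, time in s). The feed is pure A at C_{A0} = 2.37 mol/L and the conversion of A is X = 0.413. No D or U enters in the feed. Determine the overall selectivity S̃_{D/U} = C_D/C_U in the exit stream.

0.249

Exit C_A = C_{A0}(1−X) = 2.37×0.587 = 1.391 mol/L.
A CSTR operates uniformly at the exit composition, giving r_D = 0.7089 and r_U = 2.843 (each k·C_A^n at C_A = 1.391).
Overall selectivity = C_D/C_U = r_Dτ/(r_Uτ) = r_D/r_U = 0.249.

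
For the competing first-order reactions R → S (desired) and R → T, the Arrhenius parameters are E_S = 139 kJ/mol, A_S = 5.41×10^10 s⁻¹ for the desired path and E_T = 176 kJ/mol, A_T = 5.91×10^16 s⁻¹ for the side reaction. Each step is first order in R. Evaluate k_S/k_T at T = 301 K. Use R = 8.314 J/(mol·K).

2.41

Since both paths have the same order in R, the concentration cancels and S_{S/T} = k_S/k_T = (A_S/A_T)·exp[(E_T−E_S)/(RT)].
(E_T−E_S)/(RT) = (176−139)×10³/(8.314×301) = 37000/2503 = 14.79.
k_S/k_T = (5.41×10^10/5.91×10^16)·exp(14.79) = 9.154×10^-7 × 2.637×10^6 = 2.41.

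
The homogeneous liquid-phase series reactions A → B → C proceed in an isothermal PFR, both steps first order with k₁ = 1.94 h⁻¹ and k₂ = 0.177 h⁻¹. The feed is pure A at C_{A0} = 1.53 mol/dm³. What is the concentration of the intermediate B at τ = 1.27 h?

For first-order series with pure A initially, C_B(τ) = k₁C_{A0}/(k₂−k₁)·(e^(−k₁τ) − e^(−k₂τ)).
e^(−k₁τ) = e^(−1.94×1.27) = e^(−2.464) = 0.08511; e^(−k₂τ) = e^(−0.2248) = 0.7987.
C_B = 1.94×1.53/(0.177−1.94) × (0.08511−0.7987) = (-1.684)×(-0.7136) = 1.201 mol/dm³.

1.20 mol/dm³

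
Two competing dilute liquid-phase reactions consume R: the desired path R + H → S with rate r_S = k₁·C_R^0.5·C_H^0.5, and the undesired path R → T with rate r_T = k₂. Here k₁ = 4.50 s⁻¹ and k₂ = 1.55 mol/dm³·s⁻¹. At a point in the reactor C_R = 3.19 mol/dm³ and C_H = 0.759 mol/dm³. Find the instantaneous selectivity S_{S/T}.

S_{S/T} = r_S/r_T = (k₁·C_R^0.5·C_H^0.5)/(k₂) = (k₁/k₂)·C_R^0.5·C_H^0.5.
= (4.50×3.190^0.5×0.7590^0.5) / (1.55) = 7.002/1.550 = 4.52.

4.52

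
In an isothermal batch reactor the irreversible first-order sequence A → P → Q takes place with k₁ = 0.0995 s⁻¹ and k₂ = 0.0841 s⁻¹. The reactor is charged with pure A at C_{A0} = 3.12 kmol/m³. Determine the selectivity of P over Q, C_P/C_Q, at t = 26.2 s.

0.344

For first-order series with pure A initially, C_P(t) = k₁C_{A0}/(k₂−k₁)·(e^(−k₁t) − e^(−k₂t)).
e^(−k₁t) = e^(−0.0995×26.2) = e^(−2.607) = 0.07376; e^(−k₂t) = e^(−2.203) = 0.1104.
C_P = 0.0995×3.12/(0.0841−0.0995) × (0.07376−0.1104) = (-20.16)×(-0.03666) = 0.7390 kmol/m³.
C_A = C_{A0}e^(−k₁t) = 0.2301 kmol/m³, so C_Q = C_{A0}−C_A−C_P = 2.151 kmol/m³; C_P/C_Q = 0.344.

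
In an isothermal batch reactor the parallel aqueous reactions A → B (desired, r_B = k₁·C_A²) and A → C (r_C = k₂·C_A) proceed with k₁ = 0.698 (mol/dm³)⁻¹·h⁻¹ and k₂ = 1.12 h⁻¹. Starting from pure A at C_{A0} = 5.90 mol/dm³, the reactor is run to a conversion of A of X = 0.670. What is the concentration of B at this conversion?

C_A = C_{A0}(1−X) = 1.947 mol/dm³.
Along a PFR/batch, dC_C/dC_A = −r_C/(r_B+r_C) = −k₂/(k₂+k₁·C_A).
Integrating from C_{A0} to C_A: C_C = (1.12/0.698)·ln[(1.12+0.698·5.90)/(1.12+0.698·1.95)] = 1.605·ln(5.238/2.479) = 1.200 mol/dm³.
Then C_B = (C_{A0}−C_A) − C_C = 3.953 − 1.200 = 2.753 mol/dm³.

2.75 mol/dm³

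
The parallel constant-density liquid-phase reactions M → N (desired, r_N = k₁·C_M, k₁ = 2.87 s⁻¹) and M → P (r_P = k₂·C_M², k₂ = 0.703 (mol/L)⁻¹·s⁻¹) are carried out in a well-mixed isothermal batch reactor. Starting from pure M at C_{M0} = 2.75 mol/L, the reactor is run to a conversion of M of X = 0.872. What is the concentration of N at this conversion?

C_M = C_{M0}(1−X) = 0.3520 mol/L.
Along a PFR/batch, dC_N/dC_M = −r_N/(r_N+r_P) = −k₁/(k₁+k₂·C_M).
Integrating from C_{M0} to C_M: C_N = (2.87/0.703)·ln[(2.87+0.703·2.75)/(2.87+0.703·0.352)] = 4.083·ln(4.803/3.117) = 1.765 mol/L.

1.76 mol/L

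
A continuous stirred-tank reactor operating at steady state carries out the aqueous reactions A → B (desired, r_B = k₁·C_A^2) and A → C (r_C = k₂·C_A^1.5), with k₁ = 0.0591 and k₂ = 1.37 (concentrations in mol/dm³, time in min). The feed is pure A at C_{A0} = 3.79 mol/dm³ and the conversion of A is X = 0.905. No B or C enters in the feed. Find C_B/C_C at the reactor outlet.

0.0259

Exit C_A = C_{A0}(1−X) = 3.79×0.0950 = 0.3600 mol/dm³.
Rates in a CSTR are evaluated at the outlet concentration: r_B = 0.0591×0.3600^2 = 0.007661, r_C = 1.37×0.3600^1.5 = 0.2960.
Overall selectivity = C_B/C_C = r_Bτ/(r_Cτ) = r_B/r_C = 0.0259.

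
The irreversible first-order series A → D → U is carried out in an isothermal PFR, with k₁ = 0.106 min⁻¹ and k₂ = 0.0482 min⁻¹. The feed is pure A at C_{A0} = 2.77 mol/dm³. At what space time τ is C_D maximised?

Setting dC_D/dτ = 0 gives τ_opt = ln(k₂/k₁)/(k₂−k₁).
= ln(0.0482/0.106)/(0.0482−0.106) = ln(0.4547)/-0.05780 = -0.7881/-0.05780 = 13.6 min.

13.6 min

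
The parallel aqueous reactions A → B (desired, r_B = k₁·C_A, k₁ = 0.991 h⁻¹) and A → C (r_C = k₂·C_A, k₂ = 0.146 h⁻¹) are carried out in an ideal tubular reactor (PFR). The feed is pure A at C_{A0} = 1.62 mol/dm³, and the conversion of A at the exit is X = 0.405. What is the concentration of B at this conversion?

0.572 mol/dm³

C_A = C_{A0}(1−X) = 0.9639 mol/dm³.
Both paths are first order in A, so the instantaneous fraction to B is constant: dC_B/d(−C_A) = k₁/(k₁+k₂) = 0.8716.
C_B = 0.8716·(C_{A0}−C_A) = 0.8716×0.6561 = 0.572 mol/dm³.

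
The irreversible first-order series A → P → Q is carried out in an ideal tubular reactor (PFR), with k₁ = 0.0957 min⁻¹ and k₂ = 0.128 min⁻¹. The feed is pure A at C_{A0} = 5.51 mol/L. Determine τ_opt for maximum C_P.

9.00 min

Setting dC_P/dτ = 0 gives τ_opt = ln(k₂/k₁)/(k₂−k₁).
= ln(0.128/0.0957)/(0.128−0.0957) = ln(1.338)/0.03230 = 0.2908/0.03230 = 9.00 min.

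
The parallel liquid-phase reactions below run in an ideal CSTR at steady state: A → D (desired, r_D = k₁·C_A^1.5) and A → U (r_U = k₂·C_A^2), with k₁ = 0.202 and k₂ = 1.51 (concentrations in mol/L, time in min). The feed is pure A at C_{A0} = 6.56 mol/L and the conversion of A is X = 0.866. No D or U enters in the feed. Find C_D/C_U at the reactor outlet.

0.143

Exit C_A = C_{A0}(1−X) = 6.56×0.134 = 0.8790 mol/L.
Rates in a CSTR are evaluated at the outlet concentration: r_D = 0.202×0.8790^1.5 = 0.1665, r_U = 1.51×0.8790^2 = 1.167.
Overall selectivity = C_D/C_U = r_Dτ/(r_Uτ) = r_D/r_U = 0.143.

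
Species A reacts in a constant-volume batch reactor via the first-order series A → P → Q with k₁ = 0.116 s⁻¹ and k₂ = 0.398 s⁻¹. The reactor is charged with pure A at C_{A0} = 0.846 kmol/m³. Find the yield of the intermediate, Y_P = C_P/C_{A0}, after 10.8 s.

0.112

The intermediate concentration in a first-order A→B→C sequence is C_P = k₁C_{A0}(e^(−k₁t) − e^(−k₂t))/(k₂−k₁).
e^(−k₁t) = e^(−0.116×10.8) = e^(−1.253) = 0.2857; e^(−k₂t) = e^(−4.298) = 0.01359.
C_P = 0.116×0.846/(0.398−0.116) × (0.2857−0.01359) = 0.3480×0.2721 = 0.09470 kmol/m³.
Y_P = C_P/C_{A0} = 0.09470/0.846 = 0.112.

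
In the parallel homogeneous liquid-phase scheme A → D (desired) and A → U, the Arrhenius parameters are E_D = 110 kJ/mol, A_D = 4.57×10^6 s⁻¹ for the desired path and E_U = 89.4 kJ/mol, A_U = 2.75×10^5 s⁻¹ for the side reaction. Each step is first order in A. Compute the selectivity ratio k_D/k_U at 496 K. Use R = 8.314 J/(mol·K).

k_D/k_U = (A_D/A_U)·exp[−(E_D−E_U)/(RT)] = (A_D/A_U)·exp[(E_U−E_D)/(RT)].
(E_U−E_D)/(RT) = (89.4−110)×10³/(8.314×496) = -20600/4124 = -4.995.
k_D/k_U = (4.57×10^6/2.75×10^5)·exp(-4.995) = 16.62 × 0.006769 = 0.112.
Since E_D > E_U, raising the temperature improves selectivity toward D.

0.112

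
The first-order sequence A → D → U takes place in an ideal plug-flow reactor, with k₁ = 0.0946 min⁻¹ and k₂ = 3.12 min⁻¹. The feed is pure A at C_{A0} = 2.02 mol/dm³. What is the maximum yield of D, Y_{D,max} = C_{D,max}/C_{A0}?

At the optimum, C_{D,max}/C_{A0} = (k₁/k₂)^[k₂/(k₂−k₁)].
= (0.0946/3.12)^(3.12/(3.12−0.0946)) = (0.03032)^(1.031) = 0.02718.

0.0272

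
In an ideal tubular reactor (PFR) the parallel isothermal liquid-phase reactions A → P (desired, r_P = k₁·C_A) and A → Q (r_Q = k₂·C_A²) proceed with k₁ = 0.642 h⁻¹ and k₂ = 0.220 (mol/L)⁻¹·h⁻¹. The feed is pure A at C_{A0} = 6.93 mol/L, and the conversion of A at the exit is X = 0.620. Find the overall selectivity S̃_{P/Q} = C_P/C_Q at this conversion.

C_A = C_{A0}(1−X) = 2.633 mol/L.
Along a PFR/batch, dC_P/dC_A = −r_P/(r_P+r_Q) = −k₁/(k₁+k₂·C_A).
Integrating from C_{A0} to C_A: C_P = (0.642/0.220)·ln[(0.642+0.220·6.93)/(0.642+0.220·2.63)] = 2.918·ln(2.167/1.221) = 1.673 mol/L.
C_Q = (C_{A0}−C_A)−C_P = 2.624 mol/L; S̃_{P/Q} = 1.673/2.624 = 0.637.

0.637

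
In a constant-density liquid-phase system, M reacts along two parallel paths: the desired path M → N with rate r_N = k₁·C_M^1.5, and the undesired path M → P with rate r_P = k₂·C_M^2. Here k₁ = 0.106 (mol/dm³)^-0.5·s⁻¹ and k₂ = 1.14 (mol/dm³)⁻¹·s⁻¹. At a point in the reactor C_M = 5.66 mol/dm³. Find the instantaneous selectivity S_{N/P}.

S_{N/P} = r_N/r_P = (k₁·C_M^1.5)/(k₂·C_M^2) = (k₁/k₂)·C_M^-0.5.
= (0.106×5.660^1.5) / (1.14×5.660^2) = 1.427/36.52 = 0.0391.
The undesired path is higher order in M, so low C_M (CSTR or dilute feed) favours N.

0.0391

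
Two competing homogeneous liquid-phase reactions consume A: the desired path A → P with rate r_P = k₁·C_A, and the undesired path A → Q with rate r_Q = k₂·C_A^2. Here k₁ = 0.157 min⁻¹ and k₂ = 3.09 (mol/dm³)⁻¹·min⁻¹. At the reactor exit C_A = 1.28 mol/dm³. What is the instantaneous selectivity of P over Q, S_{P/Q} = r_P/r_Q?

0.0397

S_{P/Q} = r_P/r_Q = (k₁·C_A)/(k₂·C_A^2) = (k₁/k₂)·C_A⁻¹.
= (0.157×1.280) / (3.09×1.280^2) = 0.2010/5.063 = 0.0397.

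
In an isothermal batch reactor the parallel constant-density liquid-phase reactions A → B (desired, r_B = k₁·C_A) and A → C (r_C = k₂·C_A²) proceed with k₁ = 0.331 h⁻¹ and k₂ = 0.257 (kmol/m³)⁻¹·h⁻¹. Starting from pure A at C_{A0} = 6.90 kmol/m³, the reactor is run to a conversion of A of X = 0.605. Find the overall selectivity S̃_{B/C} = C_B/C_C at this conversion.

C_A = C_{A0}(1−X) = 2.726 kmol/m³.
Along a PFR/batch, dC_B/dC_A = −r_B/(r_B+r_C) = −k₁/(k₁+k₂·C_A).
Integrating from C_{A0} to C_A: C_B = (0.331/0.257)·ln[(0.331+0.257·6.90)/(0.331+0.257·2.73)] = 1.288·ln(2.104/1.031) = 0.9183 kmol/m³.
C_C = (C_{A0}−C_A)−C_B = 3.256 kmol/m³; S̃_{B/C} = 0.9183/3.256 = 0.282.

0.282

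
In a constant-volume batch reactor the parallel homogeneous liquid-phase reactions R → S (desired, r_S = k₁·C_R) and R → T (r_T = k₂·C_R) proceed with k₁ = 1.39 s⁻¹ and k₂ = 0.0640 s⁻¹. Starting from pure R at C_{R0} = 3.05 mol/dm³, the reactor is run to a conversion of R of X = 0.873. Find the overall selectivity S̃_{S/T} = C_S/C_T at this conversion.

C_R = C_{R0}(1−X) = 0.3873 mol/dm³.
Both paths are first order in R, so the instantaneous fraction to S is constant: dC_S/d(−C_R) = k₁/(k₁+k₂) = 0.9560.
C_S = 0.9560·(C_{R0}−C_R) = 0.9560×2.663 = 2.55 mol/dm³.
C_T = (C_{R0}−C_R)−C_S = 0.1172 mol/dm³; S̃_{S/T} = 2.545/0.1172 = 21.7.

21.7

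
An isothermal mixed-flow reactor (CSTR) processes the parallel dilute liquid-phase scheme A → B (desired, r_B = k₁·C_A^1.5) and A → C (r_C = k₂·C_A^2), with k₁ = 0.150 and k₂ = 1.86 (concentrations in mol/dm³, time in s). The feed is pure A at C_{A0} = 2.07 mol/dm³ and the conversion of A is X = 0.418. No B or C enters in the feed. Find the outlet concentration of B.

0.0592 mol/dm³

Exit C_A = C_{A0}(1−X) = 2.07×0.582 = 1.205 mol/dm³.
Rates in a CSTR are evaluated at the outlet concentration: r_B = 0.150×1.205^1.5 = 0.1983, r_C = 1.86×1.205^2 = 2.700.
Fraction of consumed A going to B: r_B/(r_B+r_C) = 0.06844.
C_B = 0.06844·C_{A0}·X = 0.06844×2.07×0.418 = 0.0592 mol/dm³.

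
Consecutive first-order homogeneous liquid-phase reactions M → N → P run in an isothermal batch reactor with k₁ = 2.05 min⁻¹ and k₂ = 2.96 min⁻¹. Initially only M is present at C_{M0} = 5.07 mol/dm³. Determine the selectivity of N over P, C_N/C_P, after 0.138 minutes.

For first-order series with pure M initially, C_N(t) = k₁C_{M0}/(k₂−k₁)·(e^(−k₁t) − e^(−k₂t)).
e^(−k₁t) = e^(−2.05×0.138) = e^(−0.2829) = 0.7536; e^(−k₂t) = e^(−0.4085) = 0.6647.
C_N = 2.05×5.07/(2.96−2.05) × (0.7536−0.6647) = 11.42×0.08894 = 1.016 mol/dm³.
C_M = C_{M0}e^(−k₁t) = 3.821 mol/dm³, so C_P = C_{M0}−C_M−C_N = 0.2335 mol/dm³; C_N/C_P = 4.35.

4.35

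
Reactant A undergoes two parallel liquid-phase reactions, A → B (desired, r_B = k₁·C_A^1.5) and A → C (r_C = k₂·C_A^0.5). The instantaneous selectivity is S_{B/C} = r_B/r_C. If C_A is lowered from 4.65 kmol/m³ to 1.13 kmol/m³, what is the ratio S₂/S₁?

0.243

S_{B/C} = (k₁/k₂)·C_A, so S₂/S₁ = (C_{A,2}/C_{A,1}).
= 1.13/4.65 = 0.243.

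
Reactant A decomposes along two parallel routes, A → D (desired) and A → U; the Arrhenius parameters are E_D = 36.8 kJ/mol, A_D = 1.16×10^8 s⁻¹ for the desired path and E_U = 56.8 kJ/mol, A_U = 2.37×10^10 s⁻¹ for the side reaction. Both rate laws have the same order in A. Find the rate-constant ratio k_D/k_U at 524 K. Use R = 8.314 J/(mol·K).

0.482

With equal orders, S_{D/U} = k_D/k_U = (A_D/A_U)·exp[(E_U−E_D)/(RT)].
(E_U−E_D)/(RT) = (56.8−36.8)×10³/(8.314×524) = 20000/4357 = 4.591.
k_D/k_U = (1.16×10^8/2.37×10^10)·exp(4.591) = 0.004895 × 98.57 = 0.482.
Since E_D < E_U, lowering the temperature improves selectivity toward D.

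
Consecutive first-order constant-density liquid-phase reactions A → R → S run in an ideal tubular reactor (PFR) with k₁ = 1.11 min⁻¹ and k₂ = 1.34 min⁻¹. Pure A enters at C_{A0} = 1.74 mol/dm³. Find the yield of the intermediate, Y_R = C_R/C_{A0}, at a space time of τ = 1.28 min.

0.297

Solving the coupled first-order balances gives C_R(τ) = [k₁/(k₂−k₁)]·C_{A0}·(e^(−k₁τ) − e^(−k₂τ)).
e^(−k₁τ) = e^(−1.11×1.28) = e^(−1.421) = 0.2415; e^(−k₂τ) = e^(−1.715) = 0.1799.
C_R = 1.11×1.74/(1.34−1.11) × (0.2415−0.1799) = 8.397×0.06159 = 0.5172 mol/dm³.
Y_R = C_R/C_{A0} = 0.5172/1.74 = 0.297.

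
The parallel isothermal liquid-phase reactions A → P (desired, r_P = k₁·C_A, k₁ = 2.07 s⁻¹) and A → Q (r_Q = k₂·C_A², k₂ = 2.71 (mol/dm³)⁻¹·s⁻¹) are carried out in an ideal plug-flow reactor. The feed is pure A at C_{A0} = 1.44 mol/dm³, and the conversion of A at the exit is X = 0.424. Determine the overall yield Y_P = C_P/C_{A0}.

C_A = C_{A0}(1−X) = 0.8294 mol/dm³.
Along a PFR/batch, dC_P/dC_A = −r_P/(r_P+r_Q) = −k₁/(k₁+k₂·C_A).
Integrating from C_{A0} to C_A: C_P = (2.07/2.71)·ln[(2.07+2.71·1.44)/(2.07+2.71·0.829)] = 0.7638·ln(5.972/4.318) = 0.2478 mol/dm³.
Y_P = C_P/C_{A0} = 0.2478/1.44 = 0.172.

0.172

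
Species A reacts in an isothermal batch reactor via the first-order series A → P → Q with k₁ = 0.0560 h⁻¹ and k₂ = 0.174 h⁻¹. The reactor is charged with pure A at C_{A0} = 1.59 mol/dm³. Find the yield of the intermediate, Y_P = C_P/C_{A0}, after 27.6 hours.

For first-order series with pure A initially, C_P(t) = k₁C_{A0}/(k₂−k₁)·(e^(−k₁t) − e^(−k₂t)).
e^(−k₁t) = e^(−0.0560×27.6) = e^(−1.546) = 0.2132; e^(−k₂t) = e^(−4.802) = 0.008210.
C_P = 0.0560×1.59/(0.174−0.0560) × (0.2132−0.008210) = 0.7546×0.2050 = 0.1547 mol/dm³.
Y_P = C_P/C_{A0} = 0.1547/1.59 = 0.0973.

0.0973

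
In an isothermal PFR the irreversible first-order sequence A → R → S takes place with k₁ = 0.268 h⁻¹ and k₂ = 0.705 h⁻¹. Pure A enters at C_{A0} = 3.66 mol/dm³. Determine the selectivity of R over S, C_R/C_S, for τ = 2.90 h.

0.600

Solving the coupled first-order balances gives C_R(τ) = [k₁/(k₂−k₁)]·C_{A0}·(e^(−k₁τ) − e^(−k₂τ)).
e^(−k₁τ) = e^(−0.268×2.90) = e^(−0.7772) = 0.4597; e^(−k₂τ) = e^(−2.044) = 0.1294.
C_R = 0.268×3.66/(0.705−0.268) × (0.4597−0.1294) = 2.245×0.3302 = 0.7413 mol/dm³.
C_A = C_{A0}e^(−k₁τ) = 1.682 mol/dm³, so C_S = C_{A0}−C_A−C_R = 1.236 mol/dm³; C_R/C_S = 0.600.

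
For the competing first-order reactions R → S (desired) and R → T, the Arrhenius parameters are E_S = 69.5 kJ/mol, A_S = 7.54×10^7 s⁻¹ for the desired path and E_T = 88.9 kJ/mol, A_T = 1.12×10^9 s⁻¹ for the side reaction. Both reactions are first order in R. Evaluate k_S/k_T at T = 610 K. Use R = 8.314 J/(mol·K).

3.09

Since both paths have the same order in R, the concentration cancels and S_{S/T} = k_S/k_T = (A_S/A_T)·exp[(E_T−E_S)/(RT)].
(E_T−E_S)/(RT) = (88.9−69.5)×10³/(8.314×610) = 19400/5072 = 3.825.
k_S/k_T = (7.54×10^7/1.12×10^9)·exp(3.825) = 0.06732 × 45.85 = 3.09.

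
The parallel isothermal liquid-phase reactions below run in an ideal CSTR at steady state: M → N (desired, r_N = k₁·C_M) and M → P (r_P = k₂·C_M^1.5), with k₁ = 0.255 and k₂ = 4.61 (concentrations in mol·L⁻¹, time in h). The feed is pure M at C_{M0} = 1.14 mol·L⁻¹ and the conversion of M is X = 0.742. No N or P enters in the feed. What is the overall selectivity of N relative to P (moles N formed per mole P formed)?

0.102

Exit C_M = C_{M0}(1−X) = 1.14×0.258 = 0.2941 mol·L⁻¹.
Rates in a CSTR are evaluated at the outlet concentration: r_N = 0.255×0.2941 = 0.07500, r_P = 4.61×0.2941^1.5 = 0.7353.
Overall selectivity = C_N/C_P = r_Nτ/(r_Pτ) = r_N/r_P = 0.102.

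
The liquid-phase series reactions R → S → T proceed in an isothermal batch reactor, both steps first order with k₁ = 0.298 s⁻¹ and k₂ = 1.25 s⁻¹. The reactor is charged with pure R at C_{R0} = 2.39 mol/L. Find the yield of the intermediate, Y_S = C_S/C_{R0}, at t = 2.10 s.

For first-order series with pure R initially, C_S(t) = k₁C_{R0}/(k₂−k₁)·(e^(−k₁t) − e^(−k₂t)).
e^(−k₁t) = e^(−0.298×2.10) = e^(−0.6258) = 0.5348; e^(−k₂t) = e^(−2.625) = 0.07244.
C_S = 0.298×2.39/(1.25−0.298) × (0.5348−0.07244) = 0.7481×0.4624 = 0.3459 mol/L.
Y_S = C_S/C_{R0} = 0.3459/2.39 = 0.145.

0.145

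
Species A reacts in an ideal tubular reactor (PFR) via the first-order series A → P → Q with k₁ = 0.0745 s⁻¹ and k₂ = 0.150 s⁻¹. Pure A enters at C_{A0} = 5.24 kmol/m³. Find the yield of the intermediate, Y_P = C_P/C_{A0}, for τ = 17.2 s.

0.199

The intermediate concentration in a first-order A→B→C sequence is C_P = k₁C_{A0}(e^(−k₁τ) − e^(−k₂τ))/(k₂−k₁).
e^(−k₁τ) = e^(−0.0745×17.2) = e^(−1.281) = 0.2776; e^(−k₂τ) = e^(−2.580) = 0.07577.
C_P = 0.0745×5.24/(0.150−0.0745) × (0.2776−0.07577) = 5.171×0.2019 = 1.044 kmol/m³.
Y_P = C_P/C_{A0} = 1.044/5.24 = 0.199.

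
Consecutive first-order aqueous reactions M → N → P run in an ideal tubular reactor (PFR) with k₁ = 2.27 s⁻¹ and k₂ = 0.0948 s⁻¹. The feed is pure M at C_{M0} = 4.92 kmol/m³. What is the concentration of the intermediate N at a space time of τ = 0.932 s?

Solving the coupled first-order balances gives C_N(τ) = [k₁/(k₂−k₁)]·C_{M0}·(e^(−k₁τ) − e^(−k₂τ)).
e^(−k₁τ) = e^(−2.27×0.932) = e^(−2.116) = 0.1206; e^(−k₂τ) = e^(−0.08835) = 0.9154.
C_N = 2.27×4.92/(0.0948−2.27) × (0.1206−0.9154) = (-5.134)×(-0.7949) = 4.081 kmol/m³.

4.08 kmol/m³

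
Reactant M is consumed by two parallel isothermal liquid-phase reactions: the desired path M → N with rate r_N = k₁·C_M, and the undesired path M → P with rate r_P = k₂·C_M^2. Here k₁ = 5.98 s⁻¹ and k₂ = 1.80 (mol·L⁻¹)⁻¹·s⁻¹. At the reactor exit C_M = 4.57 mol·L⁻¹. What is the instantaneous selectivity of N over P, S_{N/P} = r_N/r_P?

S_{N/P} = r_N/r_P = (k₁·C_M)/(k₂·C_M^2) = (k₁/k₂)·C_M⁻¹.
= (5.98×4.570) / (1.80×4.570^2) = 27.33/37.59 = 0.727.
The undesired path is higher order in M, so low C_M (CSTR or dilute feed) favours N.

0.727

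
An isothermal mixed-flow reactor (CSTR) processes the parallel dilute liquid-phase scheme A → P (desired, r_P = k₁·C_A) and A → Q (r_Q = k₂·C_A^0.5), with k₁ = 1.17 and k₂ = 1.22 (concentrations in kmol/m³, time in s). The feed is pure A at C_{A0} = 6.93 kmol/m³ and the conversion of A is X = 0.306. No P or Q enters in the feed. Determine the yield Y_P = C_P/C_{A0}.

0.207

Exit C_A = C_{A0}(1−X) = 6.93×0.694 = 4.809 kmol/m³.
A CSTR operates uniformly at the exit composition, giving r_P = 5.627 and r_Q = 2.676 (each k·C_A^n at C_A = 4.809).
Fraction of consumed A going to P: r_P/(r_P+r_Q) = 0.6777.
C_P = 0.6777·C_{A0}·X = 0.6777×6.93×0.306 = 1.44 kmol/m³; Y_P = C_P/C_{A0} = 0.207.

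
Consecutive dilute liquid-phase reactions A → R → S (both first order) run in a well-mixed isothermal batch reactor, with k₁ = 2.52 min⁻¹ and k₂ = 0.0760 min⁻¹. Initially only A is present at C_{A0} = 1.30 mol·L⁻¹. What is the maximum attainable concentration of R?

For a first-order series the maximum intermediate yield is C_{R,max}/C_{A0} = (k₁/k₂)^[k₂/(k₂−k₁)].
= (2.52/0.0760)^(0.0760/(0.0760−2.52)) = (33.16)^(-0.03110) = 0.8968.
C_{R,max} = 0.8968×1.30 = 1.17 mol·L⁻¹.

1.17 mol·L⁻¹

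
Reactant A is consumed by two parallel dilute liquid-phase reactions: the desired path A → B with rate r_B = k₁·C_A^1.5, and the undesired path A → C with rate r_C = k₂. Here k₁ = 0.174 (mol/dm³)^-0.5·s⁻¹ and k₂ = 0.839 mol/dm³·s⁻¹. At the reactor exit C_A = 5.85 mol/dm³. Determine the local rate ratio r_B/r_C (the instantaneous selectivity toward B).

S_{B/C} = r_B/r_C = (k₁·C_A^1.5)/(k₂) = (k₁/k₂)·C_A^1.5.
= (0.174×5.850^1.5) / (0.839) = 2.462/0.8390 = 2.93.

2.93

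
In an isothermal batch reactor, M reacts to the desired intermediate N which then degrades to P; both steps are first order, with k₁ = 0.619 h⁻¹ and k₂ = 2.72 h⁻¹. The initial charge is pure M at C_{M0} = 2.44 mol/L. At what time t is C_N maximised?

For first-order series the maximum of C_N occurs at t_opt = ln(k₂/k₁)/(k₂−k₁).
= ln(2.72/0.619)/(2.72−0.619) = ln(4.394)/2.101 = 1.480/2.101 = 0.705 h.

0.705 h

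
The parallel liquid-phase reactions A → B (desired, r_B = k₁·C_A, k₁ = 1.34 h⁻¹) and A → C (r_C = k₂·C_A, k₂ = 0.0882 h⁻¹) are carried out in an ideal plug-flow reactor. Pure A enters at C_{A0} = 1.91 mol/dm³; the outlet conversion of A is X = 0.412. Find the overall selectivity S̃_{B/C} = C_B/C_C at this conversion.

C_A = C_{A0}(1−X) = 1.123 mol/dm³.
Both paths are first order in A, so the instantaneous fraction to B is constant: dC_B/d(−C_A) = k₁/(k₁+k₂) = 0.9382.
C_B = 0.9382·(C_{A0}−C_A) = 0.9382×0.7869 = 0.738 mol/dm³.
C_C = (C_{A0}−C_A)−C_B = 0.04860 mol/dm³; S̃_{B/C} = 0.7383/0.04860 = 15.2.

15.2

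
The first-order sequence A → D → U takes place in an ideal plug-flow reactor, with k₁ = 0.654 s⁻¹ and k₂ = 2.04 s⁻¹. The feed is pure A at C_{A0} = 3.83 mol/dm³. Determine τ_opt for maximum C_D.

The intermediate peaks when r₁ = r₂, i.e. k₁e^(−k₁τ) = k₂e^(−k₂τ), giving τ_opt = ln(k₂/k₁)/(k₂−k₁).
= ln(2.04/0.654)/(2.04−0.654) = ln(3.119)/1.386 = 1.138/1.386 = 0.821 s.

0.821 s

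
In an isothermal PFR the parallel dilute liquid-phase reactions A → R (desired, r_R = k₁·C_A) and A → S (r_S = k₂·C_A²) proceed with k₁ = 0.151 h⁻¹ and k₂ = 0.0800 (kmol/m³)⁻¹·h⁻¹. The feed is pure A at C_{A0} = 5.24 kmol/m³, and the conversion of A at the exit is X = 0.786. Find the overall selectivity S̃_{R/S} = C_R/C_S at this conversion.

0.654

C_A = C_{A0}(1−X) = 1.121 kmol/m³.
Along a PFR/batch, dC_R/dC_A = −r_R/(r_R+r_S) = −k₁/(k₁+k₂·C_A).
Integrating from C_{A0} to C_A: C_R = (0.151/0.0800)·ln[(0.151+0.0800·5.24)/(0.151+0.0800·1.12)] = 1.887·ln(0.5702/0.2407) = 1.628 kmol/m³.
C_S = (C_{A0}−C_A)−C_R = 2.491 kmol/m³; S̃_{R/S} = 1.628/2.491 = 0.654.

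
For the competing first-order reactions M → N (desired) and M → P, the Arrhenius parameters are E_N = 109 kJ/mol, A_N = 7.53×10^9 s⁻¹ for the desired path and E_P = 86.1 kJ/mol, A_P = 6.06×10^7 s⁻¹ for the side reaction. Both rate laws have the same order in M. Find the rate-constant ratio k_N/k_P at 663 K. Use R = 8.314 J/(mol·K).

k_N/k_P = (A_N/A_P)·exp[−(E_N−E_P)/(RT)] = (A_N/A_P)·exp[(E_P−E_N)/(RT)].
(E_P−E_N)/(RT) = (86.1−109)×10³/(8.314×663) = -22900/5512 = -4.154.
k_N/k_P = (7.53×10^9/6.06×10^7)·exp(-4.154) = 124.3 × 0.01569 = 1.95.

1.95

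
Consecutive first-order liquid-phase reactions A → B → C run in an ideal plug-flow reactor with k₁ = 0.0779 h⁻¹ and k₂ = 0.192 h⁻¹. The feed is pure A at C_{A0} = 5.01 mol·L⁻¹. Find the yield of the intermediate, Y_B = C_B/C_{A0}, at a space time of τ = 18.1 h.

Solving the coupled first-order balances gives C_B(τ) = [k₁/(k₂−k₁)]·C_{A0}·(e^(−k₁τ) − e^(−k₂τ)).
e^(−k₁τ) = e^(−0.0779×18.1) = e^(−1.410) = 0.2441; e^(−k₂τ) = e^(−3.475) = 0.03096.
C_B = 0.0779×5.01/(0.192−0.0779) × (0.2441−0.03096) = 3.420×0.2132 = 0.7292 mol·L⁻¹.
Y_B = C_B/C_{A0} = 0.7292/5.01 = 0.146.

0.146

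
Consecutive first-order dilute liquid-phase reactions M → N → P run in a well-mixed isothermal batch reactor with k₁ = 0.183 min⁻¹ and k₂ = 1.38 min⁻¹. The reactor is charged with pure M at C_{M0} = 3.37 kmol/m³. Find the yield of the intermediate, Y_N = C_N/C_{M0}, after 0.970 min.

The intermediate concentration in a first-order A→B→C sequence is C_N = k₁C_{M0}(e^(−k₁t) − e^(−k₂t))/(k₂−k₁).
e^(−k₁t) = e^(−0.183×0.970) = e^(−0.1775) = 0.8374; e^(−k₂t) = e^(−1.339) = 0.2622.
C_N = 0.183×3.37/(1.38−0.183) × (0.8374−0.2622) = 0.5152×0.5751 = 0.2963 kmol/m³.
Y_N = C_N/C_{M0} = 0.2963/3.37 = 0.0879.

0.0879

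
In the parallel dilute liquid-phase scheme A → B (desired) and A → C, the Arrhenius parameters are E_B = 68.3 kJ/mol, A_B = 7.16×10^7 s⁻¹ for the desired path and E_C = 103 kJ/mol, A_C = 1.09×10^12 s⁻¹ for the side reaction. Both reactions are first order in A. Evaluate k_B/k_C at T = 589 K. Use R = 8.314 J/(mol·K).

Since both paths have the same order in A, the concentration cancels and S_{B/C} = k_B/k_C = (A_B/A_C)·exp[(E_C−E_B)/(RT)].
(E_C−E_B)/(RT) = (103−68.3)×10³/(8.314×589) = 34700/4897 = 7.086.
k_B/k_C = (7.16×10^7/1.09×10^12)·exp(7.086) = 6.569×10^-5 × 1195 = 0.0785.

0.0785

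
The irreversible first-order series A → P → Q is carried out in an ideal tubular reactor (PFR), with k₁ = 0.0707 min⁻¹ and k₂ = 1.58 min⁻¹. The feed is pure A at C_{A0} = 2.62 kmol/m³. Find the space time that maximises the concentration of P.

For first-order series the maximum of C_P occurs at τ_opt = ln(k₂/k₁)/(k₂−k₁).
= ln(1.58/0.0707)/(1.58−0.0707) = ln(22.35)/1.509 = 3.107/1.509 = 2.06 min.

2.06 min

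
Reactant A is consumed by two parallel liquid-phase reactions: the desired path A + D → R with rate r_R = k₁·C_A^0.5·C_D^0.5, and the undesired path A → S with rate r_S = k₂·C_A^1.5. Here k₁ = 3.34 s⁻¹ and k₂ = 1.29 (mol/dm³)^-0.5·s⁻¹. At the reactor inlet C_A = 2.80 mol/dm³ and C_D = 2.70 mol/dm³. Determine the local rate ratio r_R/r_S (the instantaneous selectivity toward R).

S_{R/S} = r_R/r_S = (k₁·C_A^0.5·C_D^0.5)/(k₂·C_A^1.5) = (k₁/k₂)·C_A⁻¹·C_D^0.5.
= (3.34×2.800^0.5×2.700^0.5) / (1.29×2.800^1.5) = 9.183/6.044 = 1.52.
The undesired path is higher order in A, so low C_A (CSTR or dilute feed) favours R.

1.52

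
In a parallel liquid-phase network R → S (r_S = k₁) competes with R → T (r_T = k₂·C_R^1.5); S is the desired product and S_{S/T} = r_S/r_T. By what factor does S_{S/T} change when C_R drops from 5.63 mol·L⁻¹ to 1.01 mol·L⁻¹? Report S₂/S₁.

S_{S/T} = (k₁/k₂)·C_R^-1.5, so S₂/S₁ = (C_{R,2}/C_{R,1})^-1.5.
= (1.01/5.63)^(-1.5) = (0.1794)^(-1.5) = 13.2.

13.2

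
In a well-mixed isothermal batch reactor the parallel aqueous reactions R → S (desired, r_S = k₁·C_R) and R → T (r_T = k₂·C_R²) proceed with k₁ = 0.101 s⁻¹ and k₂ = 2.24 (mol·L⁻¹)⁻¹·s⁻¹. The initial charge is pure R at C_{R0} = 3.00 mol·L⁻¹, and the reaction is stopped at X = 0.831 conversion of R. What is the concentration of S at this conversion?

C_R = C_{R0}(1−X) = 0.5070 mol·L⁻¹.
Along a PFR/batch, dC_S/dC_R = −r_S/(r_S+r_T) = −k₁/(k₁+k₂·C_R).
Integrating from C_{R0} to C_R: C_S = (0.101/2.24)·ln[(0.101+2.24·3.00)/(0.101+2.24·0.507)] = 0.04509·ln(6.821/1.237) = 0.07699 mol·L⁻¹.

0.0770 mol·L⁻¹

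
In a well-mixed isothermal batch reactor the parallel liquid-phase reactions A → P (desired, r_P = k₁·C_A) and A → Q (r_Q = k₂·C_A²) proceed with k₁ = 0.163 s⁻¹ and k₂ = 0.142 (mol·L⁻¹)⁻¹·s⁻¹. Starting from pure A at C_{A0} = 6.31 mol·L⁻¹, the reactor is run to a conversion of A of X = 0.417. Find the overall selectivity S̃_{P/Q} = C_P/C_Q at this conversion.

C_A = C_{A0}(1−X) = 3.679 mol·L⁻¹.
Along a PFR/batch, dC_P/dC_A = −r_P/(r_P+r_Q) = −k₁/(k₁+k₂·C_A).
Integrating from C_{A0} to C_A: C_P = (0.163/0.142)·ln[(0.163+0.142·6.31)/(0.163+0.142·3.68)] = 1.148·ln(1.059/0.6854) = 0.4995 mol·L⁻¹.
C_Q = (C_{A0}−C_A)−C_P = 2.132 mol·L⁻¹; S̃_{P/Q} = 0.4995/2.132 = 0.234.

0.234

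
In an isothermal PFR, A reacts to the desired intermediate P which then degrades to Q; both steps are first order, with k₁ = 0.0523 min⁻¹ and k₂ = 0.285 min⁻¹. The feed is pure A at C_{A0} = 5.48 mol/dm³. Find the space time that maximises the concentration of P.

7.29 min

Setting dC_P/dτ = 0 gives τ_opt = ln(k₂/k₁)/(k₂−k₁).
= ln(0.285/0.0523)/(0.285−0.0523) = ln(5.449)/0.2327 = 1.695/0.2327 = 7.29 min.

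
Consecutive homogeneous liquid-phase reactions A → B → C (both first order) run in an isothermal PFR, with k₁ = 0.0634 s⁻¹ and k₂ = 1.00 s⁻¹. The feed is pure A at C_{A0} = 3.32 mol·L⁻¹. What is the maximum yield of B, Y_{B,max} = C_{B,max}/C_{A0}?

For a first-order series the maximum intermediate yield is C_{B,max}/C_{A0} = (k₁/k₂)^[k₂/(k₂−k₁)].
= (0.0634/1.00)^(1.00/(1.00−0.0634)) = (0.06340)^(1.068) = 0.05260.

0.0526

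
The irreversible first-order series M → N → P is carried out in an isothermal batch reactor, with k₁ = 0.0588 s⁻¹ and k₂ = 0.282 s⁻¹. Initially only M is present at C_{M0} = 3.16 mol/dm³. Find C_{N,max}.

At the optimum, C_{N,max}/C_{M0} = (k₁/k₂)^[k₂/(k₂−k₁)].
= (0.0588/0.282)^(0.282/(0.282−0.0588)) = (0.2085)^(1.263) = 0.1380.
C_{N,max} = 0.1380×3.16 = 0.436 mol/dm³.

0.436 mol/dm³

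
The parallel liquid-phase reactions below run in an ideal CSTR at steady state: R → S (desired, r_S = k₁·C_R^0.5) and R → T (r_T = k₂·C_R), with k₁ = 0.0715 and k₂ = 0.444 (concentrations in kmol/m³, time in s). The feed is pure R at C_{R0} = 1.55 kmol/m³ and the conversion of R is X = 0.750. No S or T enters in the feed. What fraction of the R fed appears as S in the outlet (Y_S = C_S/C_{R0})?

0.154

Exit C_R = C_{R0}(1−X) = 1.55×0.250 = 0.3875 kmol/m³.
A CSTR operates uniformly at the exit composition, giving r_S = 0.04451 and r_T = 0.1721 (each k·C_R^n at C_R = 0.3875).
Fraction of consumed R going to S: r_S/(r_S+r_T) = 0.2055.
C_S = 0.2055·C_{R0}·X = 0.2055×1.55×0.750 = 0.239 kmol/m³; Y_S = C_S/C_{R0} = 0.154.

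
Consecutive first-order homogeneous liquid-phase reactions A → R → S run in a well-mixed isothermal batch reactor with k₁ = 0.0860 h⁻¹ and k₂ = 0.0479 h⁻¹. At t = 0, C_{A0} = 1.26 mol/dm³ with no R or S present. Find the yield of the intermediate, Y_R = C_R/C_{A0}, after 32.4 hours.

0.339

The intermediate concentration in a first-order A→B→C sequence is C_R = k₁C_{A0}(e^(−k₁t) − e^(−k₂t))/(k₂−k₁).
e^(−k₁t) = e^(−0.0860×32.4) = e^(−2.786) = 0.06164; e^(−k₂t) = e^(−1.552) = 0.2118.
C_R = 0.0860×1.26/(0.0479−0.0860) × (0.06164−0.2118) = (-2.844)×(-0.1502) = 0.4272 mol/dm³.
Y_R = C_R/C_{A0} = 0.4272/1.26 = 0.339.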